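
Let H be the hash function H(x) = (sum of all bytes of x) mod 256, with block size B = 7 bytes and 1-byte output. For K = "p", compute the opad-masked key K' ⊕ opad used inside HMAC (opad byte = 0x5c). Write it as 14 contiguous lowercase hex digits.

2c5c5c5c5c5c5c

Key "p" = 70 is 1 byte ≤ B = 7; zero-pad to 7 bytes: K' = 70 00 00 00 00 00 00.
XOR each byte with 0x5c: 70⊕5c=2c, 00⊕5c=5c, 00⊕5c=5c, 00⊕5c=5c, 00⊕5c=5c, 00⊕5c=5c, 00⊕5c=5c.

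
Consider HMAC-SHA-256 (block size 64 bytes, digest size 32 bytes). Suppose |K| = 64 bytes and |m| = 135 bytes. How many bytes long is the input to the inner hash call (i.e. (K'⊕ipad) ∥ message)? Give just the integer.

Key is 64 ≤ 64 bytes, zero-padded: |K'| = 64.
Inner input = (K'⊕ipad) ∥ m → 64 + 135 = 199 bytes.

199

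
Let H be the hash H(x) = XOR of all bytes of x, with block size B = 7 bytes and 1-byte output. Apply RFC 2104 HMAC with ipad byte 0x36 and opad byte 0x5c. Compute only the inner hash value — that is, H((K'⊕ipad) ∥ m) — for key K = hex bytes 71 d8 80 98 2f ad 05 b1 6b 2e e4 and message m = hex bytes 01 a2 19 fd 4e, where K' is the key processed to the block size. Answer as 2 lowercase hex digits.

Key hex bytes 71 d8 80 98 2f ad 05 b1 6b 2e e4 is 11 bytes > B = 7, so hash it first: H(key) = 26, then zero-pad to 7 bytes: K' = 26 00 00 00 00 00 00.
K' ⊕ ipad = 10 36 36 36 36 36 36.
Inner input = 10 36 36 36 36 36 36 ∥ 01 a2 19 fd 4e.
Inner hash: XOR 10⊕36⊕36⊕36⊕36⊕36⊕36⊕01⊕a2⊕19⊕fd⊕4e = 19.

19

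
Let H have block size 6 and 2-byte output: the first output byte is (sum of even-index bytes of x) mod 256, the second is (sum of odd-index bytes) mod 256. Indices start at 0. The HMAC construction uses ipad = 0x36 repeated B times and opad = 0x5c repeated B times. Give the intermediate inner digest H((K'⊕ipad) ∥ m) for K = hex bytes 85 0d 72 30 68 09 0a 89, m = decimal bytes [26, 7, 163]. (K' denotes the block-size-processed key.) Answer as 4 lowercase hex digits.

886c

Key hex bytes 85 0d 72 30 68 09 0a 89 is 8 bytes > B = 6, so hash it first: H(key) = 69 cf, then zero-pad to 6 bytes: K' = 69 cf 00 00 00 00.
K' ⊕ ipad = 5f f9 36 36 36 36.
Inner input = 5f f9 36 36 36 36 ∥ 1a 07 a3.
Inner hash: even-index sum = 392 mod 256 = 136; odd-index sum = 364 mod 256 = 108 → 88 6c.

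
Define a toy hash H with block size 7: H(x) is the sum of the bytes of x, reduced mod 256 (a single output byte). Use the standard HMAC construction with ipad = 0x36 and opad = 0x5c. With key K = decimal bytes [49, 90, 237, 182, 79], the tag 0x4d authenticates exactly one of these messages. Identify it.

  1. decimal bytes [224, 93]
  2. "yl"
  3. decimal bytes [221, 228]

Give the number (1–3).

3

Key decimal bytes [49, 90, 237, 182, 79] = 31 5a ed b6 4f is 5 bytes ≤ B = 7; zero-pad to 7 bytes: K' = 31 5a ed b6 4f 00 00.
K' ⊕ ipad = 07 6c db 80 79 36 36; K' ⊕ opad = 6d 06 b1 ea 13 5c 5c.
m1: inner = H(07 6c db 80 79 36 36 e0 5d) = f0; tag = H(6d 06 b1 ea 13 5c 5c f0) = c9
m2: inner = H(07 6c db 80 79 36 36 79 6c) = 98; tag = H(6d 06 b1 ea 13 5c 5c 98) = 71
m3: inner = H(07 6c db 80 79 36 36 dd e4) = 74; tag = H(6d 06 b1 ea 13 5c 5c 74) = 4d ← matches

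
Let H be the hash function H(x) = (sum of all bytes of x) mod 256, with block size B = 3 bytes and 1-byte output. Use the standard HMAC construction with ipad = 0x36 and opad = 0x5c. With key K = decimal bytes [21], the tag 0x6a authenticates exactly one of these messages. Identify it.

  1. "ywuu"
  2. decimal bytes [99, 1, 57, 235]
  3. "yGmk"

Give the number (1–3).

1

Key decimal bytes [21] = 15 is 1 byte ≤ B = 3; zero-pad to 3 bytes: K' = 15 00 00.
K' ⊕ ipad = 23 36 36; K' ⊕ opad = 49 5c 5c.
m1: inner = H(23 36 36 79 77 75 75) = 69; tag = H(49 5c 5c 69) = 6a ← matches
m2: inner = H(23 36 36 63 01 39 eb) = 17; tag = H(49 5c 5c 17) = 18
m3: inner = H(23 36 36 79 47 6d 6b) = 27; tag = H(49 5c 5c 27) = 28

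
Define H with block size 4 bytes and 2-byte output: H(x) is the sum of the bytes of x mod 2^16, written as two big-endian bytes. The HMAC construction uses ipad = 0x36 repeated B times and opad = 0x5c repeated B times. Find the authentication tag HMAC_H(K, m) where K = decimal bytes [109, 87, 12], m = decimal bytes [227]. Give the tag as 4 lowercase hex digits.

Key decimal bytes [109, 87, 12] = 6d 57 0c is 3 bytes ≤ B = 4; zero-pad to 4 bytes: K' = 6d 57 0c 00.
K' ⊕ ipad = 5b 61 3a 36.  K' ⊕ opad = 31 0b 50 5c.
Inner input = (K'⊕ipad) ∥ m = 5b 61 3a 36 ∥ e3.
Inner hash: sum = 91+97+58+54+227 = 527 → 02 0f.
Outer input = (K'⊕opad) ∥ inner = 31 0b 50 5c ∥ 02 0f.
Outer hash (tag): sum = 49+11+80+92+2+15 = 249 → 00 f9.

00f9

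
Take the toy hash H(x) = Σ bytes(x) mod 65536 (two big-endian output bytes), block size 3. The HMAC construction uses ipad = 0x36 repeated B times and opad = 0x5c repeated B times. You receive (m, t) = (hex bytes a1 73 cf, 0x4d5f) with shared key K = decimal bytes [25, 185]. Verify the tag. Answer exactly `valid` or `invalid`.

Key decimal bytes [25, 185] = 19 b9 is 2 bytes ≤ B = 3; zero-pad to 3 bytes: K' = 19 b9 00.
K' ⊕ ipad = 2f 8f 36; K' ⊕ opad = 45 e5 5c.
Inner hash: sum = 47+143+54+161+115+207 = 727 → 02 d7.
Outer hash (recomputed tag): sum = 69+229+92+2+215 = 607 → 02 5f.
Recomputed tag = 025f; claimed = 4d5f → mismatch.

invalid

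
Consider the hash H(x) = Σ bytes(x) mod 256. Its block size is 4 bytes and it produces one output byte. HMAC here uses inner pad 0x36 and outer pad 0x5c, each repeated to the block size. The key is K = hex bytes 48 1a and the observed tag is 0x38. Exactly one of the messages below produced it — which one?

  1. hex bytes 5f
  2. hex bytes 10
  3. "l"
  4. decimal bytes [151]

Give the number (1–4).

Key hex bytes 48 1a is 2 bytes ≤ B = 4; zero-pad to 4 bytes: K' = 48 1a 00 00.
K' ⊕ ipad = 7e 2c 36 36; K' ⊕ opad = 14 46 5c 5c.
m1: inner = H(7e 2c 36 36 5f) = 75; tag = H(14 46 5c 5c 75) = 87
m2: inner = H(7e 2c 36 36 10) = 26; tag = H(14 46 5c 5c 26) = 38 ← matches
m3: inner = H(7e 2c 36 36 6c) = 82; tag = H(14 46 5c 5c 82) = 94
m4: inner = H(7e 2c 36 36 97) = ad; tag = H(14 46 5c 5c ad) = bf

2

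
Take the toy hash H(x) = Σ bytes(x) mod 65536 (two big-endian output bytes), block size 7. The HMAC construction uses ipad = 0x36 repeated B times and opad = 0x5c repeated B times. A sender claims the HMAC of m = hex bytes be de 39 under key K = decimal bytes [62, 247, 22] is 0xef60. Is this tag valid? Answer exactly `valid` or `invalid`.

Key decimal bytes [62, 247, 22] = 3e f7 16 is 3 bytes ≤ B = 7; zero-pad to 7 bytes: K' = 3e f7 16 00 00 00 00.
K' ⊕ ipad = 08 c1 20 36 36 36 36; K' ⊕ opad = 62 ab 4a 5c 5c 5c 5c.
Inner hash: sum = 8+193+32+54+54+54+54+190+222+57 = 918 → 03 96.
Outer hash (recomputed tag): sum = 98+171+74+92+92+92+92+3+150 = 864 → 03 60.
Recomputed tag = 0360; claimed = ef60 → mismatch.

invalid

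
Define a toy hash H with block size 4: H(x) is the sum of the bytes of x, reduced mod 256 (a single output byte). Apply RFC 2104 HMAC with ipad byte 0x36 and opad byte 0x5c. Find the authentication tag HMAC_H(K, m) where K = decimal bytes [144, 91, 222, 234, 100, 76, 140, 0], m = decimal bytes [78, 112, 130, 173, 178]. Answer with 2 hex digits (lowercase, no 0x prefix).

e1

Key decimal bytes [144, 91, 222, 234, 100, 76, 140, 0] = 90 5b de ea 64 4c 8c 00 is 8 bytes > B = 4, so hash it first: H(key) = ef, then zero-pad to 4 bytes: K' = ef 00 00 00.
K' ⊕ ipad = d9 36 36 36.  K' ⊕ opad = b3 5c 5c 5c.
Inner input = (K'⊕ipad) ∥ m = d9 36 36 36 ∥ 4e 70 82 ad b2.
Inner hash: sum = 217+54+54+54+78+112+130+173+178 = 1050; mod 256 = 26 → 1a.
Outer input = (K'⊕opad) ∥ inner = b3 5c 5c 5c ∥ 1a.
Outer hash (tag): sum = 179+92+92+92+26 = 481; mod 256 = 225 → e1.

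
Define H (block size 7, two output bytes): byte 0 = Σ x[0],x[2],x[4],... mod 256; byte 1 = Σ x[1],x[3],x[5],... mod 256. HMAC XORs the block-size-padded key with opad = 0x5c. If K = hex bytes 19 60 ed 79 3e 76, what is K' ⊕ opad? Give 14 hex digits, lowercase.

Key hex bytes 19 60 ed 79 3e 76 is 6 bytes ≤ B = 7; zero-pad to 7 bytes: K' = 19 60 ed 79 3e 76 00.
XOR each byte with 0x5c: 19⊕5c=45, 60⊕5c=3c, ed⊕5c=b1, 79⊕5c=25, 3e⊕5c=62, 76⊕5c=2a, 00⊕5c=5c.

453cb125622a5c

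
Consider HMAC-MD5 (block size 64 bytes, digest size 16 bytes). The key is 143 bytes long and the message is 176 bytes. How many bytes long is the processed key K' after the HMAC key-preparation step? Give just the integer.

Key is 143 > 64 bytes, so it is hashed to 16 bytes then zero-padded to 64: |K'| = 64.

64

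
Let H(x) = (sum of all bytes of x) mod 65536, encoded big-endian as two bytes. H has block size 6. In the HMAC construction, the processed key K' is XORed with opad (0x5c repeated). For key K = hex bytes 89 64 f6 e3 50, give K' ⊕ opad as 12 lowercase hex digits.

d538aabf0c5c

Key hex bytes 89 64 f6 e3 50 is 5 bytes ≤ B = 6; zero-pad to 6 bytes: K' = 89 64 f6 e3 50 00.
XOR each byte with 0x5c: 89⊕5c=d5, 64⊕5c=38, f6⊕5c=aa, e3⊕5c=bf, 50⊕5c=0c, 00⊕5c=5c.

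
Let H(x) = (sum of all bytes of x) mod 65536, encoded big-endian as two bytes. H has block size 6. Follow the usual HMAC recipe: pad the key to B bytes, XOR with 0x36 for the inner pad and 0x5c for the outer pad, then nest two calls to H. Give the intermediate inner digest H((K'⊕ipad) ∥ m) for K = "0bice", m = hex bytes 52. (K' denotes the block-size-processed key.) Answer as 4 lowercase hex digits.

01e9

Key "0bice" = 30 62 69 63 65 is 5 bytes ≤ B = 6; zero-pad to 6 bytes: K' = 30 62 69 63 65 00.
K' ⊕ ipad = 06 54 5f 55 53 36.
Inner input = 06 54 5f 55 53 36 ∥ 52.
Inner hash: sum = 6+84+95+85+83+54+82 = 489 → 01 e9.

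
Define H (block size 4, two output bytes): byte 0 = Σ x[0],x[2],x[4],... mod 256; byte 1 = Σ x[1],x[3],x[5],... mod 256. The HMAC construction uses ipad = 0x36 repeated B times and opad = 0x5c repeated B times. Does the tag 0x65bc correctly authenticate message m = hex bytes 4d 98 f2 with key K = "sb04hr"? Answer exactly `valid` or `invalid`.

valid

Key "sb04hr" = 73 62 30 34 68 72 is 6 bytes > B = 4, so hash it first: H(key) = 0b 08, then zero-pad to 4 bytes: K' = 0b 08 00 00.
K' ⊕ ipad = 3d 3e 36 36; K' ⊕ opad = 57 54 5c 5c.
Inner hash: even-index sum = 434 mod 256 = 178; odd-index sum = 268 mod 256 = 12 → b2 0c.
Outer hash (recomputed tag): even-index sum = 357 mod 256 = 101; odd-index sum = 188 mod 256 = 188 → 65 bc.
Recomputed tag = 65bc; claimed = 65bc → match.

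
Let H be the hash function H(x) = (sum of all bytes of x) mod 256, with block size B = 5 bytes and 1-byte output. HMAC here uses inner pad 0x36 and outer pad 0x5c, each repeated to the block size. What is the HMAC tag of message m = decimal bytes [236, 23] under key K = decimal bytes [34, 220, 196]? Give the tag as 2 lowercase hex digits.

Key decimal bytes [34, 220, 196] = 22 dc c4 is 3 bytes ≤ B = 5; zero-pad to 5 bytes: K' = 22 dc c4 00 00.
K' ⊕ ipad = 14 ea f2 36 36.  K' ⊕ opad = 7e 80 98 5c 5c.
Inner input = (K'⊕ipad) ∥ m = 14 ea f2 36 36 ∥ ec 17.
Inner hash: sum = 20+234+242+54+54+236+23 = 863; mod 256 = 95 → 5f.
Outer input = (K'⊕opad) ∥ inner = 7e 80 98 5c 5c ∥ 5f.
Outer hash (tag): sum = 126+128+152+92+92+95 = 685; mod 256 = 173 → ad.

ad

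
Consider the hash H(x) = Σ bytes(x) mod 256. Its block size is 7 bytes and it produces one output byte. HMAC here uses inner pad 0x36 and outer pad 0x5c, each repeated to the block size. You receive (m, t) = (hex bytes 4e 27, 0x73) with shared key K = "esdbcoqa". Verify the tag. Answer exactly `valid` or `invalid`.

valid

Key "esdbcoqa" = 65 73 64 62 63 6f 71 61 is 8 bytes > B = 7, so hash it first: H(key) = 42, then zero-pad to 7 bytes: K' = 42 00 00 00 00 00 00.
K' ⊕ ipad = 74 36 36 36 36 36 36; K' ⊕ opad = 1e 5c 5c 5c 5c 5c 5c.
Inner hash: sum = 116+54+54+54+54+54+54+78+39 = 557; mod 256 = 45 → 2d.
Outer hash (recomputed tag): sum = 30+92+92+92+92+92+92+45 = 627; mod 256 = 115 → 73.
Recomputed tag = 73; claimed = 73 → match.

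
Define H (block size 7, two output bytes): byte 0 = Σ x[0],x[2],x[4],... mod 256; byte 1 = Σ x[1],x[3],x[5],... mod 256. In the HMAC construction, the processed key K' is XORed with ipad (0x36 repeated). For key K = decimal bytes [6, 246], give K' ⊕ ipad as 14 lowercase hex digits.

Key decimal bytes [6, 246] = 06 f6 is 2 bytes ≤ B = 7; zero-pad to 7 bytes: K' = 06 f6 00 00 00 00 00.
XOR each byte with 0x36: 06⊕36=30, f6⊕36=c0, 00⊕36=36, 00⊕36=36, 00⊕36=36, 00⊕36=36, 00⊕36=36.

30c03636363636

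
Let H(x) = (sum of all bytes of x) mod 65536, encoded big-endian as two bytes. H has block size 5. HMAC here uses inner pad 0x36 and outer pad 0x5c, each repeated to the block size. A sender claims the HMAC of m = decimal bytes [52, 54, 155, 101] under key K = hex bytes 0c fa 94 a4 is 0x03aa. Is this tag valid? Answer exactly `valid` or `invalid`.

Key hex bytes 0c fa 94 a4 is 4 bytes ≤ B = 5; zero-pad to 5 bytes: K' = 0c fa 94 a4 00.
K' ⊕ ipad = 3a cc a2 92 36; K' ⊕ opad = 50 a6 c8 f8 5c.
Inner hash: sum = 58+204+162+146+54+52+54+155+101 = 986 → 03 da.
Outer hash (recomputed tag): sum = 80+166+200+248+92+3+218 = 1007 → 03 ef.
Recomputed tag = 03ef; claimed = 03aa → mismatch.

invalid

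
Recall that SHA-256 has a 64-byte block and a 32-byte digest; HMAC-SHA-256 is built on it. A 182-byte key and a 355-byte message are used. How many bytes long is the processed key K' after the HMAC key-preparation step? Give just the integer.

Key is 182 > 64 bytes, so it is hashed to 32 bytes then zero-padded to 64: |K'| = 64.

64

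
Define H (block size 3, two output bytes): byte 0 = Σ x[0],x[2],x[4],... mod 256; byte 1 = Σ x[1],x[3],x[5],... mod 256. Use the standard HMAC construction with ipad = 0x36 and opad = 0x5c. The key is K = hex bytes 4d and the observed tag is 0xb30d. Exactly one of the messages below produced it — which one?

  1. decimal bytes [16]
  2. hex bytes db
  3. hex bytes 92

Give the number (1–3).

Key hex bytes 4d is 1 byte ≤ B = 3; zero-pad to 3 bytes: K' = 4d 00 00.
K' ⊕ ipad = 7b 36 36; K' ⊕ opad = 11 5c 5c.
m1: inner = H(7b 36 36 10) = b1 46; tag = H(11 5c 5c b1 46) = b30d ← matches
m2: inner = H(7b 36 36 db) = b1 11; tag = H(11 5c 5c b1 11) = 7e0d
m3: inner = H(7b 36 36 92) = b1 c8; tag = H(11 5c 5c b1 c8) = 350d

1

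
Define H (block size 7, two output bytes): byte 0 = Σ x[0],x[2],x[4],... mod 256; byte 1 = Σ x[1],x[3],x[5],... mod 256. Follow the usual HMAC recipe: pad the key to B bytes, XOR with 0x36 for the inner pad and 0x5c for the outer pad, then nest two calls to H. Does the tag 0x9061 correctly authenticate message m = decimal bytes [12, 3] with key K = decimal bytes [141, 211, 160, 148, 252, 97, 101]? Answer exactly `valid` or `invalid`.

invalid

Key decimal bytes [141, 211, 160, 148, 252, 97, 101] = 8d d3 a0 94 fc 61 65 is exactly B = 7 bytes: K' = 8d d3 a0 94 fc 61 65.
K' ⊕ ipad = bb e5 96 a2 ca 57 53; K' ⊕ opad = d1 8f fc c8 a0 3d 39.
Inner hash: even-index sum = 625 mod 256 = 113; odd-index sum = 490 mod 256 = 234 → 71 ea.
Outer hash (recomputed tag): even-index sum = 912 mod 256 = 144; odd-index sum = 517 mod 256 = 5 → 90 05.
Recomputed tag = 9005; claimed = 9061 → mismatch.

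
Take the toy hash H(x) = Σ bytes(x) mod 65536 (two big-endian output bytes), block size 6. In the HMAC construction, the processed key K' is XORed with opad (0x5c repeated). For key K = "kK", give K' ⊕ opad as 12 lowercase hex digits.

37175c5c5c5c

Key "kK" = 6b 4b is 2 bytes ≤ B = 6; zero-pad to 6 bytes: K' = 6b 4b 00 00 00 00.
XOR each byte with 0x5c: 6b⊕5c=37, 4b⊕5c=17, 00⊕5c=5c, 00⊕5c=5c, 00⊕5c=5c, 00⊕5c=5c.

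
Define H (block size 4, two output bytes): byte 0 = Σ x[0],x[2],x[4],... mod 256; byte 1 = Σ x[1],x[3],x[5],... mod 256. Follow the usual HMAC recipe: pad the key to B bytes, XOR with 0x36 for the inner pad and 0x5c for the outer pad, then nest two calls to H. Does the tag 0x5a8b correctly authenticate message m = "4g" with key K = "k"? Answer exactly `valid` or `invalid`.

Key "k" = 6b is 1 byte ≤ B = 4; zero-pad to 4 bytes: K' = 6b 00 00 00.
K' ⊕ ipad = 5d 36 36 36; K' ⊕ opad = 37 5c 5c 5c.
Inner hash: even-index sum = 199 mod 256 = 199; odd-index sum = 211 mod 256 = 211 → c7 d3.
Outer hash (recomputed tag): even-index sum = 346 mod 256 = 90; odd-index sum = 395 mod 256 = 139 → 5a 8b.
Recomputed tag = 5a8b; claimed = 5a8b → match.

valid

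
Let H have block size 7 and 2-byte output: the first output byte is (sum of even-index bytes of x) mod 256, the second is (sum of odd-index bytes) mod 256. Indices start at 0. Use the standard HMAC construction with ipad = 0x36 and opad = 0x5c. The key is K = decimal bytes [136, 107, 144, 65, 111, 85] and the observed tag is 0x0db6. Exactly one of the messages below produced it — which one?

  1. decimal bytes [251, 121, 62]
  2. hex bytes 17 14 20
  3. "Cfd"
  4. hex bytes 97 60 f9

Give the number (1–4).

3

Key decimal bytes [136, 107, 144, 65, 111, 85] = 88 6b 90 41 6f 55 is 6 bytes ≤ B = 7; zero-pad to 7 bytes: K' = 88 6b 90 41 6f 55 00.
K' ⊕ ipad = be 5d a6 77 59 63 36; K' ⊕ opad = d4 37 cc 1d 33 09 5c.
m1: inner = H(be 5d a6 77 59 63 36 fb 79 3e) = 6c 70; tag = H(d4 37 cc 1d 33 09 5c 6c 70) = 9fc9
m2: inner = H(be 5d a6 77 59 63 36 17 14 20) = 07 6e; tag = H(d4 37 cc 1d 33 09 5c 07 6e) = 9d64
m3: inner = H(be 5d a6 77 59 63 36 43 66 64) = 59 de; tag = H(d4 37 cc 1d 33 09 5c 59 de) = 0db6 ← matches
m4: inner = H(be 5d a6 77 59 63 36 97 60 f9) = 53 c7; tag = H(d4 37 cc 1d 33 09 5c 53 c7) = f6b0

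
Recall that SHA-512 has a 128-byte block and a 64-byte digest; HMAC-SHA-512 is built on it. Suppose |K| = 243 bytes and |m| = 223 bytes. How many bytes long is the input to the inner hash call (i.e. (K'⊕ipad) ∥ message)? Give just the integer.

351

Key is 243 > 128 bytes, so it is hashed to 64 bytes then zero-padded to 128: |K'| = 128.
Inner input = (K'⊕ipad) ∥ m → 128 + 223 = 351 bytes.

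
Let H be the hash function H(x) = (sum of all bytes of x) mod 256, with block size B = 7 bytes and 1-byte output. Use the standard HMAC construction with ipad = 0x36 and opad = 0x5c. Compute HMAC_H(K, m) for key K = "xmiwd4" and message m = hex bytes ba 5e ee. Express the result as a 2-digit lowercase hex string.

Key "xmiwd4" = 78 6d 69 77 64 34 is 6 bytes ≤ B = 7; zero-pad to 7 bytes: K' = 78 6d 69 77 64 34 00.
K' ⊕ ipad = 4e 5b 5f 41 52 02 36.  K' ⊕ opad = 24 31 35 2b 38 68 5c.
Inner input = (K'⊕ipad) ∥ m = 4e 5b 5f 41 52 02 36 ∥ ba 5e ee.
Inner hash: sum = 78+91+95+65+82+2+54+186+94+238 = 985; mod 256 = 217 → d9.
Outer input = (K'⊕opad) ∥ inner = 24 31 35 2b 38 68 5c ∥ d9.
Outer hash (tag): sum = 36+49+53+43+56+104+92+217 = 650; mod 256 = 138 → 8a.

8a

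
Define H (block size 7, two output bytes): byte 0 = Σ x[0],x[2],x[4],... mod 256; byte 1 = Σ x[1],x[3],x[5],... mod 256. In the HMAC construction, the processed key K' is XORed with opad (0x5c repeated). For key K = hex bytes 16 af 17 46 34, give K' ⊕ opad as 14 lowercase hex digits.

Key hex bytes 16 af 17 46 34 is 5 bytes ≤ B = 7; zero-pad to 7 bytes: K' = 16 af 17 46 34 00 00.
XOR each byte with 0x5c: 16⊕5c=4a, af⊕5c=f3, 17⊕5c=4b, 46⊕5c=1a, 34⊕5c=68, 00⊕5c=5c, 00⊕5c=5c.

4af34b1a685c5c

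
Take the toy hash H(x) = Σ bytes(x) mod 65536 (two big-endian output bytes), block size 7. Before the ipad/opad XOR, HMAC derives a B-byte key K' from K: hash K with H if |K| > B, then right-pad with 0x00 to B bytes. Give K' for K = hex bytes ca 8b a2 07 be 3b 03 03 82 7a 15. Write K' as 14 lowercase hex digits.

040e0000000000

|K| = 11 > B = 7, so first hash the key.
H(K): sum = 202+139+162+7+190+59+3+3+130+122+21 = 1038 → 04 0e.
Zero-pad H(K) = 04 0e to 7 bytes: K' = 04 0e 00 00 00 00 00.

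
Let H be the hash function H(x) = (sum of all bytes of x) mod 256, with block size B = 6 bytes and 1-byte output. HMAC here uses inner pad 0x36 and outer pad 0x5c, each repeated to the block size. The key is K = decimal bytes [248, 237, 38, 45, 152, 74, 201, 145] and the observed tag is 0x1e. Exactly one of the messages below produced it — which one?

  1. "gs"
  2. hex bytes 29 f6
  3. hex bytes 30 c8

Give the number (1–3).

Key decimal bytes [248, 237, 38, 45, 152, 74, 201, 145] = f8 ed 26 2d 98 4a c9 91 is 8 bytes > B = 6, so hash it first: H(key) = 74, then zero-pad to 6 bytes: K' = 74 00 00 00 00 00.
K' ⊕ ipad = 42 36 36 36 36 36; K' ⊕ opad = 28 5c 5c 5c 5c 5c.
m1: inner = H(42 36 36 36 36 36 67 73) = 2a; tag = H(28 5c 5c 5c 5c 5c 2a) = 1e ← matches
m2: inner = H(42 36 36 36 36 36 29 f6) = 6f; tag = H(28 5c 5c 5c 5c 5c 6f) = 63
m3: inner = H(42 36 36 36 36 36 30 c8) = 48; tag = H(28 5c 5c 5c 5c 5c 48) = 3c

1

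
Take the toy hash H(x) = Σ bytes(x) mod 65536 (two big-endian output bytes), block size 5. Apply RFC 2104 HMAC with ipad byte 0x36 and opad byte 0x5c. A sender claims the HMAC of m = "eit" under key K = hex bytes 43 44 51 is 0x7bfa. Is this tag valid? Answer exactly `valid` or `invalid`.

Key hex bytes 43 44 51 is 3 bytes ≤ B = 5; zero-pad to 5 bytes: K' = 43 44 51 00 00.
K' ⊕ ipad = 75 72 67 36 36; K' ⊕ opad = 1f 18 0d 5c 5c.
Inner hash: sum = 117+114+103+54+54+101+105+116 = 764 → 02 fc.
Outer hash (recomputed tag): sum = 31+24+13+92+92+2+252 = 506 → 01 fa.
Recomputed tag = 01fa; claimed = 7bfa → mismatch.

invalid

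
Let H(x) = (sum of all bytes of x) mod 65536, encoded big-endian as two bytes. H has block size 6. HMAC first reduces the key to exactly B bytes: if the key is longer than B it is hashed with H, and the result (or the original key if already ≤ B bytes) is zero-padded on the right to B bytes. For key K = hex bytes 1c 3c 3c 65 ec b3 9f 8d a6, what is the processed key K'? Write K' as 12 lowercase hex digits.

046a00000000

|K| = 9 > B = 6, so first hash the key.
H(K): sum = 28+60+60+101+236+179+159+141+166 = 1130 → 04 6a.
Zero-pad H(K) = 04 6a to 6 bytes: K' = 04 6a 00 00 00 00.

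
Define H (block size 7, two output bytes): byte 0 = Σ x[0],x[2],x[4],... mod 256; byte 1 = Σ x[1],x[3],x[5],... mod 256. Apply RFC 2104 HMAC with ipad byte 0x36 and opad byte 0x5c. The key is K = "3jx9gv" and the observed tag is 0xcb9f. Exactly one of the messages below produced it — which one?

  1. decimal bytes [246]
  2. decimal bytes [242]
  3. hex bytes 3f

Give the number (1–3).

Key "3jx9gv" = 33 6a 78 39 67 76 is 6 bytes ≤ B = 7; zero-pad to 7 bytes: K' = 33 6a 78 39 67 76 00.
K' ⊕ ipad = 05 5c 4e 0f 51 40 36; K' ⊕ opad = 6f 36 24 65 3b 2a 5c.
m1: inner = H(05 5c 4e 0f 51 40 36 f6) = da a1; tag = H(6f 36 24 65 3b 2a 5c da a1) = cb9f ← matches
m2: inner = H(05 5c 4e 0f 51 40 36 f2) = da 9d; tag = H(6f 36 24 65 3b 2a 5c da 9d) = c79f
m3: inner = H(05 5c 4e 0f 51 40 36 3f) = da ea; tag = H(6f 36 24 65 3b 2a 5c da ea) = 149f

1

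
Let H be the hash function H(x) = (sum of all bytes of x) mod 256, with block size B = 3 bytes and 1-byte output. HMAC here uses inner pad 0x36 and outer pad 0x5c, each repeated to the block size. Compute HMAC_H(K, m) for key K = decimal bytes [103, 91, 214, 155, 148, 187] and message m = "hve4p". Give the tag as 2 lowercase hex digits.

Key decimal bytes [103, 91, 214, 155, 148, 187] = 67 5b d6 9b 94 bb is 6 bytes > B = 3, so hash it first: H(key) = 82, then zero-pad to 3 bytes: K' = 82 00 00.
K' ⊕ ipad = b4 36 36.  K' ⊕ opad = de 5c 5c.
Inner input = (K'⊕ipad) ∥ m = b4 36 36 ∥ 68 76 65 34 70.
Inner hash: sum = 180+54+54+104+118+101+52+112 = 775; mod 256 = 7 → 07.
Outer input = (K'⊕opad) ∥ inner = de 5c 5c ∥ 07.
Outer hash (tag): sum = 222+92+92+7 = 413; mod 256 = 157 → 9d.

9d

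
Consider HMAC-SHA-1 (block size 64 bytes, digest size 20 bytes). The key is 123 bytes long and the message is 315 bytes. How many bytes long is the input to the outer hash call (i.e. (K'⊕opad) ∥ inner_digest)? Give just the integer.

84

Key is 123 > 64 bytes, so it is hashed to 20 bytes then zero-padded to 64: |K'| = 64.
Outer input = (K'⊕opad) ∥ H(inner) → 64 + 20 = 84 bytes.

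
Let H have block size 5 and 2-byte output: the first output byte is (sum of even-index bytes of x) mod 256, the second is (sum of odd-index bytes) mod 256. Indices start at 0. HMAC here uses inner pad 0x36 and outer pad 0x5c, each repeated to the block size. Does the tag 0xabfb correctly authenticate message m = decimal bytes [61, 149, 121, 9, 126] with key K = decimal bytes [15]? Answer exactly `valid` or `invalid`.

valid

Key decimal bytes [15] = 0f is 1 byte ≤ B = 5; zero-pad to 5 bytes: K' = 0f 00 00 00 00.
K' ⊕ ipad = 39 36 36 36 36; K' ⊕ opad = 53 5c 5c 5c 5c.
Inner hash: even-index sum = 323 mod 256 = 67; odd-index sum = 416 mod 256 = 160 → 43 a0.
Outer hash (recomputed tag): even-index sum = 427 mod 256 = 171; odd-index sum = 251 mod 256 = 251 → ab fb.
Recomputed tag = abfb; claimed = abfb → match.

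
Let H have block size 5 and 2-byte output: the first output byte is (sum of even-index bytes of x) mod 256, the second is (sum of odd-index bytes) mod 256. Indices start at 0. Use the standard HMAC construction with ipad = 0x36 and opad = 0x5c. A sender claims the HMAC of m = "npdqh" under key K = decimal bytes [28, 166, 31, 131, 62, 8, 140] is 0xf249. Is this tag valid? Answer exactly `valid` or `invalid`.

invalid

Key decimal bytes [28, 166, 31, 131, 62, 8, 140] = 1c a6 1f 83 3e 08 8c is 7 bytes > B = 5, so hash it first: H(key) = 05 31, then zero-pad to 5 bytes: K' = 05 31 00 00 00.
K' ⊕ ipad = 33 07 36 36 36; K' ⊕ opad = 59 6d 5c 5c 5c.
Inner hash: even-index sum = 384 mod 256 = 128; odd-index sum = 375 mod 256 = 119 → 80 77.
Outer hash (recomputed tag): even-index sum = 392 mod 256 = 136; odd-index sum = 329 mod 256 = 73 → 88 49.
Recomputed tag = 8849; claimed = f249 → mismatch.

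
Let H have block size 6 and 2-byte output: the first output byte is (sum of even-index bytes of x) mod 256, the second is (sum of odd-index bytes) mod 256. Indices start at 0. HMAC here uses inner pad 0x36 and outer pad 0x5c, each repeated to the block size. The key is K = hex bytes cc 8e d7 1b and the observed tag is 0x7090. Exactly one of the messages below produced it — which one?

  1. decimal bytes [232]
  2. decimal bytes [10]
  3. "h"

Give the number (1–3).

Key hex bytes cc 8e d7 1b is 4 bytes ≤ B = 6; zero-pad to 6 bytes: K' = cc 8e d7 1b 00 00.
K' ⊕ ipad = fa b8 e1 2d 36 36; K' ⊕ opad = 90 d2 8b 47 5c 5c.
m1: inner = H(fa b8 e1 2d 36 36 e8) = f9 1b; tag = H(90 d2 8b 47 5c 5c f9 1b) = 7090 ← matches
m2: inner = H(fa b8 e1 2d 36 36 0a) = 1b 1b; tag = H(90 d2 8b 47 5c 5c 1b 1b) = 9290
m3: inner = H(fa b8 e1 2d 36 36 68) = 79 1b; tag = H(90 d2 8b 47 5c 5c 79 1b) = f090

1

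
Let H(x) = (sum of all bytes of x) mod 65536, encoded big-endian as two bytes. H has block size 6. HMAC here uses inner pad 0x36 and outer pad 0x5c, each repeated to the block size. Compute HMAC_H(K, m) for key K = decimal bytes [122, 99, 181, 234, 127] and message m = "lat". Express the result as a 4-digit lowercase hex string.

0346

Key decimal bytes [122, 99, 181, 234, 127] = 7a 63 b5 ea 7f is 5 bytes ≤ B = 6; zero-pad to 6 bytes: K' = 7a 63 b5 ea 7f 00.
K' ⊕ ipad = 4c 55 83 dc 49 36.  K' ⊕ opad = 26 3f e9 b6 23 5c.
Inner input = (K'⊕ipad) ∥ m = 4c 55 83 dc 49 36 ∥ 6c 61 74.
Inner hash: sum = 76+85+131+220+73+54+108+97+116 = 960 → 03 c0.
Outer input = (K'⊕opad) ∥ inner = 26 3f e9 b6 23 5c ∥ 03 c0.
Outer hash (tag): sum = 38+63+233+182+35+92+3+192 = 838 → 03 46.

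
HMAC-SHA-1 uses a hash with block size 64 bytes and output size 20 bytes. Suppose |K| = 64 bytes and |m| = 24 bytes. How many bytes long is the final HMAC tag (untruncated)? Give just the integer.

20

The tag is one SHA-1 digest: 20 bytes.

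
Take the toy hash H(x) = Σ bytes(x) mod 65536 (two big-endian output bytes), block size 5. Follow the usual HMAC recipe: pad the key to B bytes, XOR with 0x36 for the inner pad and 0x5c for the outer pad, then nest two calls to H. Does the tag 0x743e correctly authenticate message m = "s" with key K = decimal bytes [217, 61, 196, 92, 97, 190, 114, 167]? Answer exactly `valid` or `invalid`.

invalid

Key decimal bytes [217, 61, 196, 92, 97, 190, 114, 167] = d9 3d c4 5c 61 be 72 a7 is 8 bytes > B = 5, so hash it first: H(key) = 04 6e, then zero-pad to 5 bytes: K' = 04 6e 00 00 00.
K' ⊕ ipad = 32 58 36 36 36; K' ⊕ opad = 58 32 5c 5c 5c.
Inner hash: sum = 50+88+54+54+54+115 = 415 → 01 9f.
Outer hash (recomputed tag): sum = 88+50+92+92+92+1+159 = 574 → 02 3e.
Recomputed tag = 023e; claimed = 743e → mismatch.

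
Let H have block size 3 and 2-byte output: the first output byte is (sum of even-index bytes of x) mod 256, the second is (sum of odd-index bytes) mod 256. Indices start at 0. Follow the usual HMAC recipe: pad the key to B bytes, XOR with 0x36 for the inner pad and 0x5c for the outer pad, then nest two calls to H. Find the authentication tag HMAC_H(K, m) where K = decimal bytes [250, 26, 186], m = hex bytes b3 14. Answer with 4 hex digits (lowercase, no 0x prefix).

6bb2

Key decimal bytes [250, 26, 186] = fa 1a ba is exactly B = 3 bytes: K' = fa 1a ba.
K' ⊕ ipad = cc 2c 8c.  K' ⊕ opad = a6 46 e6.
Inner input = (K'⊕ipad) ∥ m = cc 2c 8c ∥ b3 14.
Inner hash: even-index sum = 364 mod 256 = 108; odd-index sum = 223 mod 256 = 223 → 6c df.
Outer input = (K'⊕opad) ∥ inner = a6 46 e6 ∥ 6c df.
Outer hash (tag): even-index sum = 619 mod 256 = 107; odd-index sum = 178 mod 256 = 178 → 6b b2.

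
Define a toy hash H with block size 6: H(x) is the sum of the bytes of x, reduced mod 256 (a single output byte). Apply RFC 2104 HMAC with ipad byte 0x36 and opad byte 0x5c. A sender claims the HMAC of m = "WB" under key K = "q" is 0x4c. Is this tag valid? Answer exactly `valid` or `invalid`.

invalid

Key "q" = 71 is 1 byte ≤ B = 6; zero-pad to 6 bytes: K' = 71 00 00 00 00 00.
K' ⊕ ipad = 47 36 36 36 36 36; K' ⊕ opad = 2d 5c 5c 5c 5c 5c.
Inner hash: sum = 71+54+54+54+54+54+87+66 = 494; mod 256 = 238 → ee.
Outer hash (recomputed tag): sum = 45+92+92+92+92+92+238 = 743; mod 256 = 231 → e7.
Recomputed tag = e7; claimed = 4c → mismatch.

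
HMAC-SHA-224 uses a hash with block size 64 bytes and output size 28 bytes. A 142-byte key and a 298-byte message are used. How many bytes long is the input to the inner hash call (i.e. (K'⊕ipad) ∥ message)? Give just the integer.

Key is 142 > 64 bytes, so it is hashed to 28 bytes then zero-padded to 64: |K'| = 64.
Inner input = (K'⊕ipad) ∥ m → 64 + 298 = 362 bytes.

362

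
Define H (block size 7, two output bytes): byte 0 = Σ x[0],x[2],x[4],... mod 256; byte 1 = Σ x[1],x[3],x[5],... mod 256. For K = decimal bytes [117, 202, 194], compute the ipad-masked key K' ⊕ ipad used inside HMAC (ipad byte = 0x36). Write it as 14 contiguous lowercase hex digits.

Key decimal bytes [117, 202, 194] = 75 ca c2 is 3 bytes ≤ B = 7; zero-pad to 7 bytes: K' = 75 ca c2 00 00 00 00.
XOR each byte with 0x36: 75⊕36=43, ca⊕36=fc, c2⊕36=f4, 00⊕36=36, 00⊕36=36, 00⊕36=36, 00⊕36=36.

43fcf436363636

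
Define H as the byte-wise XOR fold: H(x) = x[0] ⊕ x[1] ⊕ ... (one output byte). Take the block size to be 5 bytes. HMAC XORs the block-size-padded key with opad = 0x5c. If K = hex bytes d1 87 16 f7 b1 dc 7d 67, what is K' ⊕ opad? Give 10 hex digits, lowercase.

9c5c5c5c5c

Key hex bytes d1 87 16 f7 b1 dc 7d 67 is 8 bytes > B = 5, so hash it first: H(key) = c0, then zero-pad to 5 bytes: K' = c0 00 00 00 00.
XOR each byte with 0x5c: c0⊕5c=9c, 00⊕5c=5c, 00⊕5c=5c, 00⊕5c=5c, 00⊕5c=5c.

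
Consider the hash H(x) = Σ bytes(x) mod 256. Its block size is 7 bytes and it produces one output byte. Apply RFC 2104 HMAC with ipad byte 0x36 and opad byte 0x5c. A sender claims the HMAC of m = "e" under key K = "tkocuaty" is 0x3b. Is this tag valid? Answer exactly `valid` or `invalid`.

valid

Key "tkocuaty" = 74 6b 6f 63 75 61 74 79 is 8 bytes > B = 7, so hash it first: H(key) = 74, then zero-pad to 7 bytes: K' = 74 00 00 00 00 00 00.
K' ⊕ ipad = 42 36 36 36 36 36 36; K' ⊕ opad = 28 5c 5c 5c 5c 5c 5c.
Inner hash: sum = 66+54+54+54+54+54+54+101 = 491; mod 256 = 235 → eb.
Outer hash (recomputed tag): sum = 40+92+92+92+92+92+92+235 = 827; mod 256 = 59 → 3b.
Recomputed tag = 3b; claimed = 3b → match.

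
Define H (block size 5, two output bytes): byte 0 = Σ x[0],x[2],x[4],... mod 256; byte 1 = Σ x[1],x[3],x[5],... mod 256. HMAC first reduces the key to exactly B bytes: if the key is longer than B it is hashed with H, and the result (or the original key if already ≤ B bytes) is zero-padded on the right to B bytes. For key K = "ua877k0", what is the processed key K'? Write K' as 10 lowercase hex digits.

1403000000

|K| = 7 > B = 5, so first hash the key.
H(K): even-index sum = 276 mod 256 = 20; odd-index sum = 259 mod 256 = 3 → 14 03.
Zero-pad H(K) = 14 03 to 5 bytes: K' = 14 03 00 00 00.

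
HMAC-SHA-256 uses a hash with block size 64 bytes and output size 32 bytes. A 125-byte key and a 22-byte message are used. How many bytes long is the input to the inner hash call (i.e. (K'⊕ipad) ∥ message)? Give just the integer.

86

Key is 125 > 64 bytes, so it is hashed to 32 bytes then zero-padded to 64: |K'| = 64.
Inner input = (K'⊕ipad) ∥ m → 64 + 22 = 86 bytes.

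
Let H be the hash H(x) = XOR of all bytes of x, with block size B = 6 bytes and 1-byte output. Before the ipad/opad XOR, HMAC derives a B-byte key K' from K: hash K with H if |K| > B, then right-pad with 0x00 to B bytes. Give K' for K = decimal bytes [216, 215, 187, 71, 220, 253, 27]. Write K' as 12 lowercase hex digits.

|K| = 7 > B = 6, so first hash the key.
H(K): XOR d8⊕d7⊕bb⊕47⊕dc⊕fd⊕1b = c9.
Zero-pad H(K) = c9 to 6 bytes: K' = c9 00 00 00 00 00.

c90000000000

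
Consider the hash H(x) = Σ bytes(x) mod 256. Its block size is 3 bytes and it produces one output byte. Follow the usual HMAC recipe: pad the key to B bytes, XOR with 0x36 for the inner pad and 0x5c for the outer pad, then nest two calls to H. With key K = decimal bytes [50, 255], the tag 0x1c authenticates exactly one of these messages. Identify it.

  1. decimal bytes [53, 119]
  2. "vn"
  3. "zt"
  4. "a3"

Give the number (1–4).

1

Key decimal bytes [50, 255] = 32 ff is 2 bytes ≤ B = 3; zero-pad to 3 bytes: K' = 32 ff 00.
K' ⊕ ipad = 04 c9 36; K' ⊕ opad = 6e a3 5c.
m1: inner = H(04 c9 36 35 77) = af; tag = H(6e a3 5c af) = 1c ← matches
m2: inner = H(04 c9 36 76 6e) = e7; tag = H(6e a3 5c e7) = 54
m3: inner = H(04 c9 36 7a 74) = f1; tag = H(6e a3 5c f1) = 5e
m4: inner = H(04 c9 36 61 33) = 97; tag = H(6e a3 5c 97) = 04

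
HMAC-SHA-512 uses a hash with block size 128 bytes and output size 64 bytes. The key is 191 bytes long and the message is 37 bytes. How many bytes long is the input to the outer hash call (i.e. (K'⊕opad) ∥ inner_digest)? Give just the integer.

Key is 191 > 128 bytes, so it is hashed to 64 bytes then zero-padded to 128: |K'| = 128.
Outer input = (K'⊕opad) ∥ H(inner) → 128 + 64 = 192 bytes.

192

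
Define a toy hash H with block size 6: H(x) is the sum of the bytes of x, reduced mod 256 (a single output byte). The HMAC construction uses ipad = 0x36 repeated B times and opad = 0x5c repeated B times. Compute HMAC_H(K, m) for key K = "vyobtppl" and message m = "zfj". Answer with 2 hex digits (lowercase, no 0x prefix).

Key "vyobtppl" = 76 79 6f 62 74 70 70 6c is 8 bytes > B = 6, so hash it first: H(key) = 80, then zero-pad to 6 bytes: K' = 80 00 00 00 00 00.
K' ⊕ ipad = b6 36 36 36 36 36.  K' ⊕ opad = dc 5c 5c 5c 5c 5c.
Inner input = (K'⊕ipad) ∥ m = b6 36 36 36 36 36 ∥ 7a 66 6a.
Inner hash: sum = 182+54+54+54+54+54+122+102+106 = 782; mod 256 = 14 → 0e.
Outer input = (K'⊕opad) ∥ inner = dc 5c 5c 5c 5c 5c ∥ 0e.
Outer hash (tag): sum = 220+92+92+92+92+92+14 = 694; mod 256 = 182 → b6.

b6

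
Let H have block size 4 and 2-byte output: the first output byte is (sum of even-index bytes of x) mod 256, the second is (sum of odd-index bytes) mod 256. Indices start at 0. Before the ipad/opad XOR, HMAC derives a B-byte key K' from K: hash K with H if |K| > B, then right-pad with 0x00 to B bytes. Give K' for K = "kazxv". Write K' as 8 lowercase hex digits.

5bd90000

|K| = 5 > B = 4, so first hash the key.
H(K): even-index sum = 347 mod 256 = 91; odd-index sum = 217 mod 256 = 217 → 5b d9.
Zero-pad H(K) = 5b d9 to 4 bytes: K' = 5b d9 00 00.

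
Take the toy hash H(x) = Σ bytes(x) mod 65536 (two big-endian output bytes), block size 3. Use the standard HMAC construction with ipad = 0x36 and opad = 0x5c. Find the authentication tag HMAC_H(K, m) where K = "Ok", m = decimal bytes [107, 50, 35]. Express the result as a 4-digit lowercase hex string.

0173

Key "Ok" = 4f 6b is 2 bytes ≤ B = 3; zero-pad to 3 bytes: K' = 4f 6b 00.
K' ⊕ ipad = 79 5d 36.  K' ⊕ opad = 13 37 5c.
Inner input = (K'⊕ipad) ∥ m = 79 5d 36 ∥ 6b 32 23.
Inner hash: sum = 121+93+54+107+50+35 = 460 → 01 cc.
Outer input = (K'⊕opad) ∥ inner = 13 37 5c ∥ 01 cc.
Outer hash (tag): sum = 19+55+92+1+204 = 371 → 01 73.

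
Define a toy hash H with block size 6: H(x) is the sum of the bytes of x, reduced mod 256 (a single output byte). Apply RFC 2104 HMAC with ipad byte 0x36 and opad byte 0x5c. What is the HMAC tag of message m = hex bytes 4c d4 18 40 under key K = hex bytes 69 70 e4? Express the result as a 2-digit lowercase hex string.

Key hex bytes 69 70 e4 is 3 bytes ≤ B = 6; zero-pad to 6 bytes: K' = 69 70 e4 00 00 00.
K' ⊕ ipad = 5f 46 d2 36 36 36.  K' ⊕ opad = 35 2c b8 5c 5c 5c.
Inner input = (K'⊕ipad) ∥ m = 5f 46 d2 36 36 36 ∥ 4c d4 18 40.
Inner hash: sum = 95+70+210+54+54+54+76+212+24+64 = 913; mod 256 = 145 → 91.
Outer input = (K'⊕opad) ∥ inner = 35 2c b8 5c 5c 5c ∥ 91.
Outer hash (tag): sum = 53+44+184+92+92+92+145 = 702; mod 256 = 190 → be.

be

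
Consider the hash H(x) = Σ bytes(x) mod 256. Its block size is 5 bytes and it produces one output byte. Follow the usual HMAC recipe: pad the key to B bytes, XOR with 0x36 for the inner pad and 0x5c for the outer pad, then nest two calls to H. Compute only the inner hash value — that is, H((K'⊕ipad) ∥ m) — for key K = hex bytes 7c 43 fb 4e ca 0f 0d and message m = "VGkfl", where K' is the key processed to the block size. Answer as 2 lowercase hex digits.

8a

Key hex bytes 7c 43 fb 4e ca 0f 0d is 7 bytes > B = 5, so hash it first: H(key) = ee, then zero-pad to 5 bytes: K' = ee 00 00 00 00.
K' ⊕ ipad = d8 36 36 36 36.
Inner input = d8 36 36 36 36 ∥ 56 47 6b 66 6c.
Inner hash: sum = 216+54+54+54+54+86+71+107+102+108 = 906; mod 256 = 138 → 8a.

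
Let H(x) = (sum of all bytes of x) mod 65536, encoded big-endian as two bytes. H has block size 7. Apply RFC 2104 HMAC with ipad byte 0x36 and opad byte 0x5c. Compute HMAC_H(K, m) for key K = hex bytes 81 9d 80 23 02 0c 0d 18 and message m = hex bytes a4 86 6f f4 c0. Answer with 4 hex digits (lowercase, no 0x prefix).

Key hex bytes 81 9d 80 23 02 0c 0d 18 is 8 bytes > B = 7, so hash it first: H(key) = 01 f4, then zero-pad to 7 bytes: K' = 01 f4 00 00 00 00 00.
K' ⊕ ipad = 37 c2 36 36 36 36 36.  K' ⊕ opad = 5d a8 5c 5c 5c 5c 5c.
Inner input = (K'⊕ipad) ∥ m = 37 c2 36 36 36 36 36 ∥ a4 86 6f f4 c0.
Inner hash: sum = 55+194+54+54+54+54+54+164+134+111+244+192 = 1364 → 05 54.
Outer input = (K'⊕opad) ∥ inner = 5d a8 5c 5c 5c 5c 5c ∥ 05 54.
Outer hash (tag): sum = 93+168+92+92+92+92+92+5+84 = 810 → 03 2a.

032a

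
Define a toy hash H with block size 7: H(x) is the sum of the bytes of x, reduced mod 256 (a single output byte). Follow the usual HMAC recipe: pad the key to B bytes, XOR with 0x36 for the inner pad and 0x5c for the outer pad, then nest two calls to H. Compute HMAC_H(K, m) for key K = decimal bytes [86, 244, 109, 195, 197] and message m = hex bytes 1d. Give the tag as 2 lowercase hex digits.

c1

Key decimal bytes [86, 244, 109, 195, 197] = 56 f4 6d c3 c5 is 5 bytes ≤ B = 7; zero-pad to 7 bytes: K' = 56 f4 6d c3 c5 00 00.
K' ⊕ ipad = 60 c2 5b f5 f3 36 36.  K' ⊕ opad = 0a a8 31 9f 99 5c 5c.
Inner input = (K'⊕ipad) ∥ m = 60 c2 5b f5 f3 36 36 ∥ 1d.
Inner hash: sum = 96+194+91+245+243+54+54+29 = 1006; mod 256 = 238 → ee.
Outer input = (K'⊕opad) ∥ inner = 0a a8 31 9f 99 5c 5c ∥ ee.
Outer hash (tag): sum = 10+168+49+159+153+92+92+238 = 961; mod 256 = 193 → c1.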